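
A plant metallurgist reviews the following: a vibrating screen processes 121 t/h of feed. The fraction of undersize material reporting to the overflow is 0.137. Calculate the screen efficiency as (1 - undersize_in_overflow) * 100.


86.3%

Screen efficiency = (1 - fraction of undersize in overflow) * 100
= (1 - 0.137) * 100
= 0.863 * 100
= 86.3%


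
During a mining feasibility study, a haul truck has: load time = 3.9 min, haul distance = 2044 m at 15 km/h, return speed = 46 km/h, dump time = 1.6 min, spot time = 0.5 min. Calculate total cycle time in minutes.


16.8421 min

Convert haul speed to m/min: 15 * 1000/60 = 250 m/min
Haul time = 2044 / 250 = 8.176 min
Convert return speed to m/min: 46 * 1000/60 = 766.6666667 m/min
Return time = 2044 / 766.6666667 = 2.666086957 min
Total cycle time:
= 3.9 + 8.176 + 1.6 + 2.666086957 + 0.5
= 16.8421 min


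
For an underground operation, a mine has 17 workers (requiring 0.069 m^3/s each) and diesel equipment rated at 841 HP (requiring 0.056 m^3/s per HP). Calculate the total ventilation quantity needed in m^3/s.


48.269 m^3/s

Airflow for workers:
Q_people = 17 * 0.069 = 1.173 m^3/s
Airflow for diesel equipment:
Q_diesel = 841 * 0.056 = 47.096 m^3/s
Total ventilation:
Q_total = 1.173 + 47.096
= 48.269 m^3/s


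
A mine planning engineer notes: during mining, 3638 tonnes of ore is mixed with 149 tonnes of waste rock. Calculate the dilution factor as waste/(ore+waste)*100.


Total material = ore + waste
= 3638 + 149 = 3787 tonnes
Dilution = waste / total * 100
= 149 / 3787 * 100
= 0.03934512807 * 100
= 3.9345%

3.9345%


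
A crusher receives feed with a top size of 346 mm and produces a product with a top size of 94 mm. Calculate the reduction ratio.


Reduction ratio = feed size / product size
= 346 / 94
= 3.6809

3.6809


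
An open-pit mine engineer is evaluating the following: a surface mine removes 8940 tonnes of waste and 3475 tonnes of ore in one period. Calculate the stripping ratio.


2.5727

Stripping ratio = waste tonnage / ore tonnage
= 8940 / 3475
= 2.5727


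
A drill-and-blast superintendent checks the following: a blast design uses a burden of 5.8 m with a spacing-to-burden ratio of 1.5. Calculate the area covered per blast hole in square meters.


First, find the spacing:
Spacing = burden * ratio = 5.8 * 1.5
= 8.7 m
Then, calculate the area:
Area = burden * spacing = 5.8 * 8.7
= 50.46 m^2

50.46 m^2


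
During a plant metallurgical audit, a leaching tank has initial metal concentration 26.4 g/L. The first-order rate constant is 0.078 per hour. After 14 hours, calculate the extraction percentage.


66.4455%

Compute the exponent:
-k * t = -0.078 * 14 = -1.092
Remaining concentration:
C = 26.4 * exp(-1.092)
= 26.4 * 0.3355447327
= 8.858380943 g/L
Extracted = 26.4 - 8.858380943 = 17.54161906 g/L
Extraction % = 17.54161906 / 26.4 * 100
= 66.4455%


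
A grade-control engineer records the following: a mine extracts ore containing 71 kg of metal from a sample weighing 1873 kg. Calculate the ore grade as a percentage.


3.7907%

Ore grade = (metal mass / ore mass) * 100
= (71 / 1873) * 100
= 0.03790710091 * 100
= 3.7907%


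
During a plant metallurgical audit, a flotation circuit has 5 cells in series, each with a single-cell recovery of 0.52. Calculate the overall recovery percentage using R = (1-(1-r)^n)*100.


97.452%

Complement of single-cell recovery:
1 - r = 1 - 0.52 = 0.48
Raise to power n:
(1 - r)^5 = 0.48^5 = 0.0254803968
Overall recovery:
R = (1 - 0.0254803968) * 100
= 97.452%


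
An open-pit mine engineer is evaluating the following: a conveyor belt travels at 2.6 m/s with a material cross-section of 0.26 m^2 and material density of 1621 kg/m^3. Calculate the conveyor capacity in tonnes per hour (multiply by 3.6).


Volumetric flow = speed * area
= 2.6 * 0.26 = 0.676 m^3/s
Mass flow = volumetric * density
= 0.676 * 1621 = 1095.796 kg/s
Convert to t/h: multiply by 3.6
Capacity = 1095.796 * 3.6
= 3944.8656 t/h

3944.8656 t/h


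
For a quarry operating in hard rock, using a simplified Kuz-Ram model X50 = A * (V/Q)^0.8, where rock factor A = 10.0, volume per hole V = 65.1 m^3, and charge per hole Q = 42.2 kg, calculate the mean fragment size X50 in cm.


Compute V/Q:
V/Q = 65.1 / 42.2 = 1.542654028
Raise to the power 0.8:
(V/Q)^0.8 = 1.542654028^0.8 = 1.414538688
Multiply by A:
X50 = 10.0 * 1.414538688
= 14.1454 cm

14.1454 cm


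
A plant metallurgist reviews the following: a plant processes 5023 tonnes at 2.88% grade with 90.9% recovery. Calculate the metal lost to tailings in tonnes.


Total metal in feed:
= 5023 * 2.88 / 100 = 144.6624 tonnes
Metal recovered:
= 144.6624 * 90.9 / 100 = 131.4981216 tonnes
Metal lost to tailings:
= 144.6624 - 131.4981216
= 13.1643 tonnes

13.1643 tonnes


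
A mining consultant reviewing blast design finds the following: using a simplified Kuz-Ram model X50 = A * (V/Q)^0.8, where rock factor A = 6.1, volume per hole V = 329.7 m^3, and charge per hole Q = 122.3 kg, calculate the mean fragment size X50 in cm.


13.486 cm

Compute V/Q:
V/Q = 329.7 / 122.3 = 2.695829926
Raise to the power 0.8:
(V/Q)^0.8 = 2.695829926^0.8 = 2.210823092
Multiply by A:
X50 = 6.1 * 2.210823092
= 13.486 cm


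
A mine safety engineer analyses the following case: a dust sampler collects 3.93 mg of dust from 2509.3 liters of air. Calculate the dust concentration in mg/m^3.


Convert liters to m^3: 1 m^3 = 1000 L
Concentration = mass / volume * 1000
= 3.93 / 2509.3 * 1000
= 0.001566173833 * 1000
= 1.5662 mg/m^3

1.5662 mg/m^3


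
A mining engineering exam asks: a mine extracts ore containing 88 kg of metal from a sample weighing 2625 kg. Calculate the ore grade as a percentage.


3.3524%

Ore grade = (metal mass / ore mass) * 100
= (88 / 2625) * 100
= 0.03352380952 * 100
= 3.3524%


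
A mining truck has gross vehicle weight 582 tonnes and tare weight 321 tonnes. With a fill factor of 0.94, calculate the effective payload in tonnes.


245.34 tonnes

Maximum payload = gross - tare
= 582 - 321 = 261 tonnes
Effective payload = max payload * fill factor
= 261 * 0.94
= 245.34 tonnes


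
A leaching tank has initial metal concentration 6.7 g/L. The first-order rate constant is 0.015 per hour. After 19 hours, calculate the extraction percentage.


Compute the exponent:
-k * t = -0.015 * 19 = -0.285
Remaining concentration:
C = 6.7 * exp(-0.285)
= 6.7 * 0.7520142543
= 5.038495504 g/L
Extracted = 6.7 - 5.038495504 = 1.661504496 g/L
Extraction % = 1.661504496 / 6.7 * 100
= 24.7986%

24.7986%


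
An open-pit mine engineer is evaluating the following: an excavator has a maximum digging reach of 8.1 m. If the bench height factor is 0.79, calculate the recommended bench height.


6.399 m

Bench height = reach * factor
= 8.1 * 0.79
= 6.399 m


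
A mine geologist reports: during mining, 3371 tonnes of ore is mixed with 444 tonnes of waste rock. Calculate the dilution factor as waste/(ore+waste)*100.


11.6383%

Total material = ore + waste
= 3371 + 444 = 3815 tonnes
Dilution = waste / total * 100
= 444 / 3815 * 100
= 0.1163826999 * 100
= 11.6383%


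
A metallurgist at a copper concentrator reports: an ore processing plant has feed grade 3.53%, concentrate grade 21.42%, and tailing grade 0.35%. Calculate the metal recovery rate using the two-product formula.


Using the two-product formula:
R = 100 * c * (f - t) / (f * (c - t))
Numerator = 100 * 21.42 * (3.53 - 0.35)
= 100 * 21.42 * 3.18
= 6811.56
Denominator = 3.53 * (21.42 - 0.35)
= 3.53 * 21.07
= 74.3771
R = 6811.56 / 74.3771
= 91.5814%

91.5814%


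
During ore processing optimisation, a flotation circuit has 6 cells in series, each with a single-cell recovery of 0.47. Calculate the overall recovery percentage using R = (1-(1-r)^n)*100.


Complement of single-cell recovery:
1 - r = 1 - 0.47 = 0.53
Raise to power n:
(1 - r)^6 = 0.53^6 = 0.02216436113
Overall recovery:
R = (1 - 0.02216436113) * 100
= 97.7836%

97.7836%


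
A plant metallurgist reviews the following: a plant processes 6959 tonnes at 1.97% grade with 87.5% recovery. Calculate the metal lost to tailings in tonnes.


Total metal in feed:
= 6959 * 1.97 / 100 = 137.0923 tonnes
Metal recovered:
= 137.0923 * 87.5 / 100 = 119.9557625 tonnes
Metal lost to tailings:
= 137.0923 - 119.9557625
= 17.1365 tonnes

17.1365 tonnes


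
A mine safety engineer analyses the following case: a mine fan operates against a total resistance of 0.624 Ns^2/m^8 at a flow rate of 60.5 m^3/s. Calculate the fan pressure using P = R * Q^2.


Compute Q^2:
Q^2 = 60.5^2 = 3660.25
Compute pressure:
P = R * Q^2 = 0.624 * 3660.25
= 2283.996 Pa

2283.996 Pa


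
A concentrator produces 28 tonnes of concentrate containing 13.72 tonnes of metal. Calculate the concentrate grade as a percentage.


49.0%

Grade = (metal in concentrate / concentrate mass) * 100
= (13.72 / 28) * 100
= 0.49 * 100
= 49.0%


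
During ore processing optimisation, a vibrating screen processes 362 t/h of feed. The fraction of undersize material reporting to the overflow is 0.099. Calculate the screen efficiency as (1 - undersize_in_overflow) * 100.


90.1%

Screen efficiency = (1 - fraction of undersize in overflow) * 100
= (1 - 0.099) * 100
= 0.901 * 100
= 90.1%


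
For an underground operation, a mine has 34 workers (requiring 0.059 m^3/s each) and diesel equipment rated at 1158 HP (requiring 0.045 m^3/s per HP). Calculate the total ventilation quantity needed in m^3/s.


54.116 m^3/s

Airflow for workers:
Q_people = 34 * 0.059 = 2.006 m^3/s
Airflow for diesel equipment:
Q_diesel = 1158 * 0.045 = 52.11 m^3/s
Total ventilation:
Q_total = 2.006 + 52.11
= 54.116 m^3/s


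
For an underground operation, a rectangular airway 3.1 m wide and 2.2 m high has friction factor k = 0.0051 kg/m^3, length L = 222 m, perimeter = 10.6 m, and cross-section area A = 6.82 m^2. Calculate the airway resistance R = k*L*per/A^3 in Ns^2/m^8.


0.0378 Ns^2/m^8

Compute the numerator:
k * L * per = 0.0051 * 222 * 10.6
= 12.00132
Compute the denominator:
A^3 = 6.82^3 = 317.214568
Resistance:
R = 12.00132 / 317.214568
= 0.0378 Ns^2/m^8


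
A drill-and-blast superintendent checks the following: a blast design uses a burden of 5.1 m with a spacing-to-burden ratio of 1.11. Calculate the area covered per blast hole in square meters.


28.8711 m^2

First, find the spacing:
Spacing = burden * ratio = 5.1 * 1.11
= 5.661 m
Then, calculate the area:
Area = burden * spacing = 5.1 * 5.661
= 28.8711 m^2


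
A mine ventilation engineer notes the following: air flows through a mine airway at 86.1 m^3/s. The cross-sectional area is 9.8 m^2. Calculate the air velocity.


8.7857 m/s

Velocity = flow rate / cross-sectional area
= 86.1 / 9.8
= 8.7857 m/s


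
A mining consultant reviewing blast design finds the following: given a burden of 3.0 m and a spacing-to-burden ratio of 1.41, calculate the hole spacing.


4.23 m

Spacing = burden * ratio
= 3.0 * 1.41
= 4.23 m


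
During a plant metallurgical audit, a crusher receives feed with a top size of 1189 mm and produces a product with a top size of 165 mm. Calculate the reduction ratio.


7.2061

Reduction ratio = feed size / product size
= 1189 / 165
= 7.2061


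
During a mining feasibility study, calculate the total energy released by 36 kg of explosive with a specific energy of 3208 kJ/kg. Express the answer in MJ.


Energy = mass * specific_energy / 1000
= 36 * 3208 / 1000
= 115488 / 1000
= 115.488 MJ

115.488 MJ


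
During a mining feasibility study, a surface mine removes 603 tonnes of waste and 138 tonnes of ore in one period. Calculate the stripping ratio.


4.3696

Stripping ratio = waste tonnage / ore tonnage
= 603 / 138
= 4.3696


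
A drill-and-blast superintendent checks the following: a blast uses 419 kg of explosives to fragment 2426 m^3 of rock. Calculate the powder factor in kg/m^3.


0.1727 kg/m^3

Powder factor = explosive mass / rock volume
= 419 / 2426
= 0.1727 kg/m^3


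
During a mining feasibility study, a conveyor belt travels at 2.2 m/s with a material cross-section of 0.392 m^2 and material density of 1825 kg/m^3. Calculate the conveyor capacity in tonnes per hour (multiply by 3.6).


5665.968 t/h

Volumetric flow = speed * area
= 2.2 * 0.392 = 0.8624 m^3/s
Mass flow = volumetric * density
= 0.8624 * 1825 = 1573.88 kg/s
Convert to t/h: multiply by 3.6
Capacity = 1573.88 * 3.6
= 5665.968 t/h


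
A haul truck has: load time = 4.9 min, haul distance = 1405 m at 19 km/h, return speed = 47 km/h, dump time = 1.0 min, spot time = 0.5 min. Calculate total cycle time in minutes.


12.6305 min

Convert haul speed to m/min: 19 * 1000/60 = 316.6666667 m/min
Haul time = 1405 / 316.6666667 = 4.436842105 min
Convert return speed to m/min: 47 * 1000/60 = 783.3333333 m/min
Return time = 1405 / 783.3333333 = 1.793617021 min
Total cycle time:
= 4.9 + 4.436842105 + 1.0 + 1.793617021 + 0.5
= 12.6305 min


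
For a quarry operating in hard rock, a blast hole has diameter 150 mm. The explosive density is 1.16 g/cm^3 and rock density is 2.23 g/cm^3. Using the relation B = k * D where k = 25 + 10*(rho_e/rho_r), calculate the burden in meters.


First, compute k:
rho_e / rho_r = 1.16 / 2.23 = 0.5201793722
k = 25 + 10 * 0.5201793722 = 30.20179372
Then, compute burden:
B = k * D / 1000 = 30.20179372 * 150 / 1000
= 4530.269058 / 1000
= 4.5303 m

4.5303 m


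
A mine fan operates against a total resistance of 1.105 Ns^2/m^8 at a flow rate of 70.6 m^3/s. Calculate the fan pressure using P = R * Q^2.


5507.7178 Pa

Compute Q^2:
Q^2 = 70.6^2 = 4984.36
Compute pressure:
P = R * Q^2 = 1.105 * 4984.36
= 5507.7178 Pa


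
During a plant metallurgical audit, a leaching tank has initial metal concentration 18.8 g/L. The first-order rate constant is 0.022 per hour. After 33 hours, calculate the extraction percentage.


51.616%

Compute the exponent:
-k * t = -0.022 * 33 = -0.726
Remaining concentration:
C = 18.8 * exp(-0.726)
= 18.8 * 0.4838404865
= 9.096201146 g/L
Extracted = 18.8 - 9.096201146 = 9.703798854 g/L
Extraction % = 9.703798854 / 18.8 * 100
= 51.616%


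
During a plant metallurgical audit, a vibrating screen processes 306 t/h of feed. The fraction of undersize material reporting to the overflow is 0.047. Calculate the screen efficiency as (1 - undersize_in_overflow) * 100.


Screen efficiency = (1 - fraction of undersize in overflow) * 100
= (1 - 0.047) * 100
= 0.953 * 100
= 95.3%

95.3%


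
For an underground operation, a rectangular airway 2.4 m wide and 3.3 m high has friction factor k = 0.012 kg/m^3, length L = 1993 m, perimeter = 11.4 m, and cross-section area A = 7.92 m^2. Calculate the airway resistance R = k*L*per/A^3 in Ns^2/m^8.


Compute the numerator:
k * L * per = 0.012 * 1993 * 11.4
= 272.6424
Compute the denominator:
A^3 = 7.92^3 = 496.793088
Resistance:
R = 272.6424 / 496.793088
= 0.5488 Ns^2/m^8

0.5488 Ns^2/m^8


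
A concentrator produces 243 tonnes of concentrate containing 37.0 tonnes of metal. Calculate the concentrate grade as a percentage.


15.2263%

Grade = (metal in concentrate / concentrate mass) * 100
= (37.0 / 243) * 100
= 0.1522633745 * 100
= 15.2263%


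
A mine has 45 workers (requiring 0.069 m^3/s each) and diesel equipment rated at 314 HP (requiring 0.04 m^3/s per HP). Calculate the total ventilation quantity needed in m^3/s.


Airflow for workers:
Q_people = 45 * 0.069 = 3.105 m^3/s
Airflow for diesel equipment:
Q_diesel = 314 * 0.04 = 12.56 m^3/s
Total ventilation:
Q_total = 3.105 + 12.56
= 15.665 m^3/s

15.665 m^3/s


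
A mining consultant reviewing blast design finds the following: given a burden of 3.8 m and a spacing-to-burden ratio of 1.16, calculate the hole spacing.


Spacing = burden * ratio
= 3.8 * 1.16
= 4.408 m

4.408 m


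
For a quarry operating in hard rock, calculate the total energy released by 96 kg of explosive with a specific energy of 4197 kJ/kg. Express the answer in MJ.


Energy = mass * specific_energy / 1000
= 96 * 4197 / 1000
= 402912 / 1000
= 402.912 MJ

402.912 MJ


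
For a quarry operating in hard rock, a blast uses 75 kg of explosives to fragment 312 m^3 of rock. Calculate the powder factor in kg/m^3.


0.2404 kg/m^3

Powder factor = explosive mass / rock volume
= 75 / 312
= 0.2404 kg/m^3


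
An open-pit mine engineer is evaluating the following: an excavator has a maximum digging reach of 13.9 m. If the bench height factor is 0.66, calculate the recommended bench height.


9.174 m

Bench height = reach * factor
= 13.9 * 0.66
= 9.174 m


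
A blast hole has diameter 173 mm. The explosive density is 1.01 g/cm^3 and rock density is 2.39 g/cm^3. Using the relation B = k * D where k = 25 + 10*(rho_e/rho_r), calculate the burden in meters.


5.0561 m

First, compute k:
rho_e / rho_r = 1.01 / 2.39 = 0.4225941423
k = 25 + 10 * 0.4225941423 = 29.22594142
Then, compute burden:
B = k * D / 1000 = 29.22594142 * 173 / 1000
= 5056.087866 / 1000
= 5.0561 m


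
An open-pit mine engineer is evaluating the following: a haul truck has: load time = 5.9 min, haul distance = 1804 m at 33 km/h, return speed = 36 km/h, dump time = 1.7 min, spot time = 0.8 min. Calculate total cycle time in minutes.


Convert haul speed to m/min: 33 * 1000/60 = 550 m/min
Haul time = 1804 / 550 = 3.28 min
Convert return speed to m/min: 36 * 1000/60 = 600 m/min
Return time = 1804 / 600 = 3.006666667 min
Total cycle time:
= 5.9 + 3.28 + 1.7 + 3.006666667 + 0.8
= 14.6867 min

14.6867 min


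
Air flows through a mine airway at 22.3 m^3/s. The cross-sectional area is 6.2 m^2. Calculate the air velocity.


3.5968 m/s

Velocity = flow rate / cross-sectional area
= 22.3 / 6.2
= 3.5968 m/s


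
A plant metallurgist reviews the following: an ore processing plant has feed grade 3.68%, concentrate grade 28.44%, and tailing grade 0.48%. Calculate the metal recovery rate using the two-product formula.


Using the two-product formula:
R = 100 * c * (f - t) / (f * (c - t))
Numerator = 100 * 28.44 * (3.68 - 0.48)
= 100 * 28.44 * 3.2
= 9100.8
Denominator = 3.68 * (28.44 - 0.48)
= 3.68 * 27.96
= 102.8928
R = 9100.8 / 102.8928
= 88.4493%

88.4493%


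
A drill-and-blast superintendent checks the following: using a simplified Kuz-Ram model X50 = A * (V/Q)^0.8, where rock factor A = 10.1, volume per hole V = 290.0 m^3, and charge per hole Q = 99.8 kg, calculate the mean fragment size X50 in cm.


Compute V/Q:
V/Q = 290.0 / 99.8 = 2.905811623
Raise to the power 0.8:
(V/Q)^0.8 = 2.905811623^0.8 = 2.347545212
Multiply by A:
X50 = 10.1 * 2.347545212
= 23.7102 cm

23.7102 cm


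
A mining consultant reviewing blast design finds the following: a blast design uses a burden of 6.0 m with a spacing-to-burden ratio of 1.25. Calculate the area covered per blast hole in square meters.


45.0 m^2

First, find the spacing:
Spacing = burden * ratio = 6.0 * 1.25
= 7.5 m
Then, calculate the area:
Area = burden * spacing = 6.0 * 7.5
= 45.0 m^2


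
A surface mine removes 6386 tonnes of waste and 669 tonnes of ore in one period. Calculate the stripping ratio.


Stripping ratio = waste tonnage / ore tonnage
= 6386 / 669
= 9.5456

9.5456


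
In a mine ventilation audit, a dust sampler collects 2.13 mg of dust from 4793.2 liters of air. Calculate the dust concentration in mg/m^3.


0.4444 mg/m^3

Convert liters to m^3: 1 m^3 = 1000 L
Concentration = mass / volume * 1000
= 2.13 / 4793.2 * 1000
= 0.0004443795377 * 1000
= 0.4444 mg/m^3


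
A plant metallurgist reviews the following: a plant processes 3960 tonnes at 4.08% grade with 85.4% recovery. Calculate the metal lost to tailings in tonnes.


Total metal in feed:
= 3960 * 4.08 / 100 = 161.568 tonnes
Metal recovered:
= 161.568 * 85.4 / 100 = 137.979072 tonnes
Metal lost to tailings:
= 161.568 - 137.979072
= 23.5889 tonnes

23.5889 tonnes


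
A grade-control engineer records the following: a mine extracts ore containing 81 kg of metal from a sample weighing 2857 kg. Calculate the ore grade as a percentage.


Ore grade = (metal mass / ore mass) * 100
= (81 / 2857) * 100
= 0.02835141757 * 100
= 2.8351%

2.8351%


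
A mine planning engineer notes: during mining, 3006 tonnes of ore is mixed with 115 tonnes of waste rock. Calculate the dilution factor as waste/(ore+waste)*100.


3.6847%

Total material = ore + waste
= 3006 + 115 = 3121 tonnes
Dilution = waste / total * 100
= 115 / 3121 * 100
= 0.03684716437 * 100
= 3.6847%


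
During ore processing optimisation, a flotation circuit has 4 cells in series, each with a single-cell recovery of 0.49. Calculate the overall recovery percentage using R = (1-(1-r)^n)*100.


Complement of single-cell recovery:
1 - r = 1 - 0.49 = 0.51
Raise to power n:
(1 - r)^4 = 0.51^4 = 0.06765201
Overall recovery:
R = (1 - 0.06765201) * 100
= 93.2348%

93.2348%


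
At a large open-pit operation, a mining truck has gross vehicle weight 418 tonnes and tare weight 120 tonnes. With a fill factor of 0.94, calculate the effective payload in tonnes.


Maximum payload = gross - tare
= 418 - 120 = 298 tonnes
Effective payload = max payload * fill factor
= 298 * 0.94
= 280.12 tonnes

280.12 tonnes


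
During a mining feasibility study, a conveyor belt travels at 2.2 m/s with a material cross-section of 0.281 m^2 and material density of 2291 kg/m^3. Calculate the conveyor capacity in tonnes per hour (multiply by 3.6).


Volumetric flow = speed * area
= 2.2 * 0.281 = 0.6182 m^3/s
Mass flow = volumetric * density
= 0.6182 * 2291 = 1416.2962 kg/s
Convert to t/h: multiply by 3.6
Capacity = 1416.2962 * 3.6
= 5098.6663 t/h

5098.6663 t/h


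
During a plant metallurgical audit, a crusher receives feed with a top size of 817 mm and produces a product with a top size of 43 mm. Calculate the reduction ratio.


19.0

Reduction ratio = feed size / product size
= 817 / 43
= 19.0


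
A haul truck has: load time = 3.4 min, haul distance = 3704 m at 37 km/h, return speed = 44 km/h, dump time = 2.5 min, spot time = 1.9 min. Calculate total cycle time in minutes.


Convert haul speed to m/min: 37 * 1000/60 = 616.6666667 m/min
Haul time = 3704 / 616.6666667 = 6.006486486 min
Convert return speed to m/min: 44 * 1000/60 = 733.3333333 m/min
Return time = 3704 / 733.3333333 = 5.050909091 min
Total cycle time:
= 3.4 + 6.006486486 + 2.5 + 5.050909091 + 1.9
= 18.8574 min

18.8574 min


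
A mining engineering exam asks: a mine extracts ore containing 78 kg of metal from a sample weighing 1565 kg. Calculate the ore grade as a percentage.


Ore grade = (metal mass / ore mass) * 100
= (78 / 1565) * 100
= 0.04984025559 * 100
= 4.984%

4.984%


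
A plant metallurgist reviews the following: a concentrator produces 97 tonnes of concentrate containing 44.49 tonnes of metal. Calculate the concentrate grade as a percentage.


45.866%

Grade = (metal in concentrate / concentrate mass) * 100
= (44.49 / 97) * 100
= 0.4586597938 * 100
= 45.866%


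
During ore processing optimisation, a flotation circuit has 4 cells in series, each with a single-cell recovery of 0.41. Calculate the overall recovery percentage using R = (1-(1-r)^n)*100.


Complement of single-cell recovery:
1 - r = 1 - 0.41 = 0.59
Raise to power n:
(1 - r)^4 = 0.59^4 = 0.12117361
Overall recovery:
R = (1 - 0.12117361) * 100
= 87.8826%

87.8826%


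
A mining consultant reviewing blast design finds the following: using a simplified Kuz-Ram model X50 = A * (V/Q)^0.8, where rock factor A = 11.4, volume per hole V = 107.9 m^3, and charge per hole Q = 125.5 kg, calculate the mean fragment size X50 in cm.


10.102 cm

Compute V/Q:
V/Q = 107.9 / 125.5 = 0.8597609562
Raise to the power 0.8:
(V/Q)^0.8 = 0.8597609562^0.8 = 0.8861396617
Multiply by A:
X50 = 11.4 * 0.8861396617
= 10.102 cm


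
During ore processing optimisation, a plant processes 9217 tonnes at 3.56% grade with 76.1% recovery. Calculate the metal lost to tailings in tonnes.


Total metal in feed:
= 9217 * 3.56 / 100 = 328.1252 tonnes
Metal recovered:
= 328.1252 * 76.1 / 100 = 249.7032772 tonnes
Metal lost to tailings:
= 328.1252 - 249.7032772
= 78.4219 tonnes

78.4219 tonnes


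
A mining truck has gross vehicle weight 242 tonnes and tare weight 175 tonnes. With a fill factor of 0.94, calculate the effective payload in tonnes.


62.98 tonnes

Maximum payload = gross - tare
= 242 - 175 = 67 tonnes
Effective payload = max payload * fill factor
= 67 * 0.94
= 62.98 tonnes


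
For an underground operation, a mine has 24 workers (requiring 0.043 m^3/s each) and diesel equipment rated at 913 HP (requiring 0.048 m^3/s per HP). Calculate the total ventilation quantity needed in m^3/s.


44.856 m^3/s

Airflow for workers:
Q_people = 24 * 0.043 = 1.032 m^3/s
Airflow for diesel equipment:
Q_diesel = 913 * 0.048 = 43.824 m^3/s
Total ventilation:
Q_total = 1.032 + 43.824
= 44.856 m^3/s


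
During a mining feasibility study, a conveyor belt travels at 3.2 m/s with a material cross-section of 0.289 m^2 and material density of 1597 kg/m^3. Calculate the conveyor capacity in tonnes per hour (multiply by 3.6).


5316.8602 t/h

Volumetric flow = speed * area
= 3.2 * 0.289 = 0.9248 m^3/s
Mass flow = volumetric * density
= 0.9248 * 1597 = 1476.9056 kg/s
Convert to t/h: multiply by 3.6
Capacity = 1476.9056 * 3.6
= 5316.8602 t/h


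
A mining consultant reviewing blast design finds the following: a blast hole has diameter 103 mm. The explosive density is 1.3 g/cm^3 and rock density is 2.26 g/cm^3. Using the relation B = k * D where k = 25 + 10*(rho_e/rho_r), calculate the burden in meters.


First, compute k:
rho_e / rho_r = 1.3 / 2.26 = 0.5752212389
k = 25 + 10 * 0.5752212389 = 30.75221239
Then, compute burden:
B = k * D / 1000 = 30.75221239 * 103 / 1000
= 3167.477876 / 1000
= 3.1675 m

3.1675 m


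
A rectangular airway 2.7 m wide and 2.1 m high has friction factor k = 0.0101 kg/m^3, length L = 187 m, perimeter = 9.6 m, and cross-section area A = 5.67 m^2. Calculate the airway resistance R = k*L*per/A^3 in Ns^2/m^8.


Compute the numerator:
k * L * per = 0.0101 * 187 * 9.6
= 18.13152
Compute the denominator:
A^3 = 5.67^3 = 182.284263
Resistance:
R = 18.13152 / 182.284263
= 0.0995 Ns^2/m^8

0.0995 Ns^2/m^8


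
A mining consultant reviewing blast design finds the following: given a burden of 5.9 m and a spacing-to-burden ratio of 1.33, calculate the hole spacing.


Spacing = burden * ratio
= 5.9 * 1.33
= 7.847 m

7.847 m


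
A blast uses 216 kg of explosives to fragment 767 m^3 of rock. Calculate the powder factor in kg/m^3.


Powder factor = explosive mass / rock volume
= 216 / 767
= 0.2816 kg/m^3

0.2816 kg/m^3


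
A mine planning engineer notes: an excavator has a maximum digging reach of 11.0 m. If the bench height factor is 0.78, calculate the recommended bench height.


8.58 m

Bench height = reach * factor
= 11.0 * 0.78
= 8.58 m


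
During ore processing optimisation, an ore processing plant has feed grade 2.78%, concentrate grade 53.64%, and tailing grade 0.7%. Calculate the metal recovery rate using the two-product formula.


Using the two-product formula:
R = 100 * c * (f - t) / (f * (c - t))
Numerator = 100 * 53.64 * (2.78 - 0.7)
= 100 * 53.64 * 2.08
= 11157.12
Denominator = 2.78 * (53.64 - 0.7)
= 2.78 * 52.94
= 147.1732
R = 11157.12 / 147.1732
= 75.8095%

75.8095%


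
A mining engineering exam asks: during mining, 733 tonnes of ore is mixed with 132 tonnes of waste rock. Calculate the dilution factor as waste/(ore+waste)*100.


15.2601%

Total material = ore + waste
= 733 + 132 = 865 tonnes
Dilution = waste / total * 100
= 132 / 865 * 100
= 0.1526011561 * 100
= 15.2601%


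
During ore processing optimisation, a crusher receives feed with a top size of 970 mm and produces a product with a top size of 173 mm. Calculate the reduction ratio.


Reduction ratio = feed size / product size
= 970 / 173
= 5.6069

5.6069


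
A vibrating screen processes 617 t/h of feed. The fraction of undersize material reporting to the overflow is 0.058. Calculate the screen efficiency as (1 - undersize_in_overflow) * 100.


94.2%

Screen efficiency = (1 - fraction of undersize in overflow) * 100
= (1 - 0.058) * 100
= 0.942 * 100
= 94.2%


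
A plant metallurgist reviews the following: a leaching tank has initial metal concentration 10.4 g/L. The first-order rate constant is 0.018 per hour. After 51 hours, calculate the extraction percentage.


60.0683%

Compute the exponent:
-k * t = -0.018 * 51 = -0.918
Remaining concentration:
C = 10.4 * exp(-0.918)
= 10.4 * 0.3993168767
= 4.152895518 g/L
Extracted = 10.4 - 4.152895518 = 6.247104482 g/L
Extraction % = 6.247104482 / 10.4 * 100
= 60.0683%


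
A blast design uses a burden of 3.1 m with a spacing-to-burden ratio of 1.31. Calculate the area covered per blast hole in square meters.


12.5891 m^2

First, find the spacing:
Spacing = burden * ratio = 3.1 * 1.31
= 4.061 m
Then, calculate the area:
Area = burden * spacing = 3.1 * 4.061
= 12.5891 m^2


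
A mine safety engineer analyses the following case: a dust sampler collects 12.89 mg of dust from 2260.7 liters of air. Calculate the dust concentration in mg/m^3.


5.7018 mg/m^3

Convert liters to m^3: 1 m^3 = 1000 L
Concentration = mass / volume * 1000
= 12.89 / 2260.7 * 1000
= 0.005701773787 * 1000
= 5.7018 mg/m^3


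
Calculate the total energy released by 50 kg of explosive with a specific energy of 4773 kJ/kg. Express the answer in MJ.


238.65 MJ

Energy = mass * specific_energy / 1000
= 50 * 4773 / 1000
= 238650 / 1000
= 238.65 MJ


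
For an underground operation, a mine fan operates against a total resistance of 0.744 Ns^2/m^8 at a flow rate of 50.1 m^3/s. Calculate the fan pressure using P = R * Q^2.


1867.4474 Pa

Compute Q^2:
Q^2 = 50.1^2 = 2510.01
Compute pressure:
P = R * Q^2 = 0.744 * 2510.01
= 1867.4474 Pa


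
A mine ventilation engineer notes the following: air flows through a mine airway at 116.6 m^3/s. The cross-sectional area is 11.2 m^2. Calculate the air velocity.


10.4107 m/s

Velocity = flow rate / cross-sectional area
= 116.6 / 11.2
= 10.4107 m/s


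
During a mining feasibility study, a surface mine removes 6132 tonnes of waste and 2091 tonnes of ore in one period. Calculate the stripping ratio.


Stripping ratio = waste tonnage / ore tonnage
= 6132 / 2091
= 2.9326

2.9326


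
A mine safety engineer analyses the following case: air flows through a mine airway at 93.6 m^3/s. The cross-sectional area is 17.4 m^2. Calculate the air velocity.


5.3793 m/s

Velocity = flow rate / cross-sectional area
= 93.6 / 17.4
= 5.3793 m/s


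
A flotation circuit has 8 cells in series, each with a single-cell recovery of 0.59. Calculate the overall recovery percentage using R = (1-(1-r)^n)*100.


Complement of single-cell recovery:
1 - r = 1 - 0.59 = 0.41
Raise to power n:
(1 - r)^8 = 0.41^8 = 0.0007984925229
Overall recovery:
R = (1 - 0.0007984925229) * 100
= 99.9202%

99.9202%


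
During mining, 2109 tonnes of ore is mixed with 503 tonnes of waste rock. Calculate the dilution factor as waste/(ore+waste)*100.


19.2573%

Total material = ore + waste
= 2109 + 503 = 2612 tonnes
Dilution = waste / total * 100
= 503 / 2612 * 100
= 0.1925727412 * 100
= 19.2573%


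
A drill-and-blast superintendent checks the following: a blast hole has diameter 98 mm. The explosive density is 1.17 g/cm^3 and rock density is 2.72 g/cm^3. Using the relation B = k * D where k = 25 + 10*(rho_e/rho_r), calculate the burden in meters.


First, compute k:
rho_e / rho_r = 1.17 / 2.72 = 0.4301470588
k = 25 + 10 * 0.4301470588 = 29.30147059
Then, compute burden:
B = k * D / 1000 = 29.30147059 * 98 / 1000
= 2871.544118 / 1000
= 2.8715 m

2.8715 m


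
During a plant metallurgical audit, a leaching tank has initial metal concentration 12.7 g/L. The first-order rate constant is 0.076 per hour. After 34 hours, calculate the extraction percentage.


92.4528%

Compute the exponent:
-k * t = -0.076 * 34 = -2.584
Remaining concentration:
C = 12.7 * exp(-2.584)
= 12.7 * 0.07547151339
= 0.9584882201 g/L
Extracted = 12.7 - 0.9584882201 = 11.74151178 g/L
Extraction % = 11.74151178 / 12.7 * 100
= 92.4528%


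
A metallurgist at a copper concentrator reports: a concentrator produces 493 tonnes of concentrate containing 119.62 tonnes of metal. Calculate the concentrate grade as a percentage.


Grade = (metal in concentrate / concentrate mass) * 100
= (119.62 / 493) * 100
= 0.2426369168 * 100
= 24.2637%

24.2637%


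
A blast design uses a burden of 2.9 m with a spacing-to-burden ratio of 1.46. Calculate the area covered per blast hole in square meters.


12.2786 m^2

First, find the spacing:
Spacing = burden * ratio = 2.9 * 1.46
= 4.234 m
Then, calculate the area:
Area = burden * spacing = 2.9 * 4.234
= 12.2786 m^2


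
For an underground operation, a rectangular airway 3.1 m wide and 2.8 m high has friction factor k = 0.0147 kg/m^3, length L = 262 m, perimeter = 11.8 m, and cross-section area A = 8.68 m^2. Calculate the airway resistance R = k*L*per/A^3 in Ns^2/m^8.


Compute the numerator:
k * L * per = 0.0147 * 262 * 11.8
= 45.44652
Compute the denominator:
A^3 = 8.68^3 = 653.972032
Resistance:
R = 45.44652 / 653.972032
= 0.0695 Ns^2/m^8

0.0695 Ns^2/m^8


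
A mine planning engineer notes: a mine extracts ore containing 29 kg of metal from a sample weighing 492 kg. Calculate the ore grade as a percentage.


Ore grade = (metal mass / ore mass) * 100
= (29 / 492) * 100
= 0.05894308943 * 100
= 5.8943%

5.8943%


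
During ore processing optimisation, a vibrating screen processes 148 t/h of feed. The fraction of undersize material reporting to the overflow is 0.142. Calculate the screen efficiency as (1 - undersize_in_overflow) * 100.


85.8%

Screen efficiency = (1 - fraction of undersize in overflow) * 100
= (1 - 0.142) * 100
= 0.858 * 100
= 85.8%


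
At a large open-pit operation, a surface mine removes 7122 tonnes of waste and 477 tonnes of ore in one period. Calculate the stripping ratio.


Stripping ratio = waste tonnage / ore tonnage
= 7122 / 477
= 14.9308

14.9308


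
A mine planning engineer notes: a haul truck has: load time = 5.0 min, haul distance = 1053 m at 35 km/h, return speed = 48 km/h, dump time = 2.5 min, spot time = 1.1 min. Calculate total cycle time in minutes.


11.7214 min

Convert haul speed to m/min: 35 * 1000/60 = 583.3333333 m/min
Haul time = 1053 / 583.3333333 = 1.805142857 min
Convert return speed to m/min: 48 * 1000/60 = 800 m/min
Return time = 1053 / 800 = 1.31625 min
Total cycle time:
= 5.0 + 1.805142857 + 2.5 + 1.31625 + 1.1
= 11.7214 min


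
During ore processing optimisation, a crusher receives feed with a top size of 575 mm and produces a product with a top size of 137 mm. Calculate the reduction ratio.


4.1971

Reduction ratio = feed size / product size
= 575 / 137
= 4.1971


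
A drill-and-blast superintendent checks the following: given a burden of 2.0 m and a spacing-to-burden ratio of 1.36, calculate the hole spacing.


Spacing = burden * ratio
= 2.0 * 1.36
= 2.72 m

2.72 m


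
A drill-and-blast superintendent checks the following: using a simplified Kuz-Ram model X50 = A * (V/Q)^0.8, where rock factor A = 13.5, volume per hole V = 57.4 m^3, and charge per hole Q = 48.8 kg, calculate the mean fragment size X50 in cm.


15.3719 cm

Compute V/Q:
V/Q = 57.4 / 48.8 = 1.176229508
Raise to the power 0.8:
(V/Q)^0.8 = 1.176229508^0.8 = 1.13865893
Multiply by A:
X50 = 13.5 * 1.13865893
= 15.3719 cm


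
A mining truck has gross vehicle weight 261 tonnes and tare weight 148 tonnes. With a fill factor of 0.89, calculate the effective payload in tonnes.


Maximum payload = gross - tare
= 261 - 148 = 113 tonnes
Effective payload = max payload * fill factor
= 113 * 0.89
= 100.57 tonnes

100.57 tonnes


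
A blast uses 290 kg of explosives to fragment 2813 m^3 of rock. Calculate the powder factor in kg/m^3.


Powder factor = explosive mass / rock volume
= 290 / 2813
= 0.1031 kg/m^3

0.1031 kg/m^3


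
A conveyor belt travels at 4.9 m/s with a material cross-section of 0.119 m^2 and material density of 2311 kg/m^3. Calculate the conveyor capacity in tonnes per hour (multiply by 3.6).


4851.1588 t/h

Volumetric flow = speed * area
= 4.9 * 0.119 = 0.5831 m^3/s
Mass flow = volumetric * density
= 0.5831 * 2311 = 1347.5441 kg/s
Convert to t/h: multiply by 3.6
Capacity = 1347.5441 * 3.6
= 4851.1588 t/h


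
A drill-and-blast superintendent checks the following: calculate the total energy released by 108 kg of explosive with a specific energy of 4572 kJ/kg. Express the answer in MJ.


Energy = mass * specific_energy / 1000
= 108 * 4572 / 1000
= 493776 / 1000
= 493.776 MJ

493.776 MJ


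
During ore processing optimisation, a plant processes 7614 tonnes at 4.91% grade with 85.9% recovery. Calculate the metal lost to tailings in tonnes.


52.7125 tonnes

Total metal in feed:
= 7614 * 4.91 / 100 = 373.8474 tonnes
Metal recovered:
= 373.8474 * 85.9 / 100 = 321.1349166 tonnes
Metal lost to tailings:
= 373.8474 - 321.1349166
= 52.7125 tonnes


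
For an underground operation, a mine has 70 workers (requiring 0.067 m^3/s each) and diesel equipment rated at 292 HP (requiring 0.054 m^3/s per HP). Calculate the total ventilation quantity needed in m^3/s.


20.458 m^3/s

Airflow for workers:
Q_people = 70 * 0.067 = 4.69 m^3/s
Airflow for diesel equipment:
Q_diesel = 292 * 0.054 = 15.768 m^3/s
Total ventilation:
Q_total = 4.69 + 15.768
= 20.458 m^3/s


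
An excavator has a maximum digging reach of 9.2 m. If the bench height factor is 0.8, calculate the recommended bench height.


Bench height = reach * factor
= 9.2 * 0.8
= 7.36 m

7.36 m


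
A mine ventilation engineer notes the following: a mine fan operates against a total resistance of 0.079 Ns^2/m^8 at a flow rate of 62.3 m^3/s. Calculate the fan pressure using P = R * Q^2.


Compute Q^2:
Q^2 = 62.3^2 = 3881.29
Compute pressure:
P = R * Q^2 = 0.079 * 3881.29
= 306.6219 Pa

306.6219 Pa


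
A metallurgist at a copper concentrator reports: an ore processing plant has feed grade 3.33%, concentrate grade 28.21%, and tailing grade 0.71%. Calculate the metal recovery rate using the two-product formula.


80.71%

Using the two-product formula:
R = 100 * c * (f - t) / (f * (c - t))
Numerator = 100 * 28.21 * (3.33 - 0.71)
= 100 * 28.21 * 2.62
= 7391.02
Denominator = 3.33 * (28.21 - 0.71)
= 3.33 * 27.5
= 91.575
R = 7391.02 / 91.575
= 80.71%


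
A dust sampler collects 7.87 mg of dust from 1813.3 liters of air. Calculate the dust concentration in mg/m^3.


Convert liters to m^3: 1 m^3 = 1000 L
Concentration = mass / volume * 1000
= 7.87 / 1813.3 * 1000
= 0.004340153312 * 1000
= 4.3402 mg/m^3

4.3402 mg/m^3


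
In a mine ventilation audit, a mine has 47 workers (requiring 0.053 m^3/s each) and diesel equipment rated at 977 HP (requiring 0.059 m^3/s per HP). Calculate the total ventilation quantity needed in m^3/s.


60.134 m^3/s

Airflow for workers:
Q_people = 47 * 0.053 = 2.491 m^3/s
Airflow for diesel equipment:
Q_diesel = 977 * 0.059 = 57.643 m^3/s
Total ventilation:
Q_total = 2.491 + 57.643
= 60.134 m^3/s


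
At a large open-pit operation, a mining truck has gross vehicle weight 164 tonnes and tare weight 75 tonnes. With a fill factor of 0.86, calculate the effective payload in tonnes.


Maximum payload = gross - tare
= 164 - 75 = 89 tonnes
Effective payload = max payload * fill factor
= 89 * 0.86
= 76.54 tonnes

76.54 tonnes


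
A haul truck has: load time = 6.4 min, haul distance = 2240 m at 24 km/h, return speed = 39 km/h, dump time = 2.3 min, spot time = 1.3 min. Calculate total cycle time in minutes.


Convert haul speed to m/min: 24 * 1000/60 = 400 m/min
Haul time = 2240 / 400 = 5.6 min
Convert return speed to m/min: 39 * 1000/60 = 650 m/min
Return time = 2240 / 650 = 3.446153846 min
Total cycle time:
= 6.4 + 5.6 + 2.3 + 3.446153846 + 1.3
= 19.0462 min

19.0462 min


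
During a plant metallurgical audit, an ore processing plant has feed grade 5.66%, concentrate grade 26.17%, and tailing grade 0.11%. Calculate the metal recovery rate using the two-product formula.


Using the two-product formula:
R = 100 * c * (f - t) / (f * (c - t))
Numerator = 100 * 26.17 * (5.66 - 0.11)
= 100 * 26.17 * 5.55
= 14524.35
Denominator = 5.66 * (26.17 - 0.11)
= 5.66 * 26.06
= 147.4996
R = 14524.35 / 147.4996
= 98.4704%

98.4704%
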